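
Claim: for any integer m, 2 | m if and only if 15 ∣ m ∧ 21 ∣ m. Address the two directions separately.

Forward direction. This fails: take m = 2. Certainly 2 ∣ 2, but 15 ∤ 2.

Converse. This fails: take m = 105. Both 15 ∣ 105 and 21 ∣ 105, yet 105 is not a multiple of 2 (since 105 = 52·2 + 1), so 2 ∤ 105.

(⇒) fails and (⇐) fails.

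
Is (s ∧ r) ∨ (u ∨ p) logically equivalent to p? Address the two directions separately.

(⇐) Assume the antecedent. If p is true, (s ∧ r) ∨ (u ∨ p) reduces to true regardless of the other variables. If p is false, the antecedent cannot hold. Either way (s ∧ r) ∨ (u ∨ p) holds.

(⇒) This fails. Under u = T, s = F, r = F, p = F, the left side is true but the right side is false.

Only the converse holds.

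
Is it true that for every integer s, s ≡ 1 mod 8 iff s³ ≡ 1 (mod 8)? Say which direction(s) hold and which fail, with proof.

Equivalent; both directions hold.

(→) Suppose s ≡ 1 mod 8. Write s = 8j + 1. Then (8j + 1)³ = 512j³ + 192j² + 24j + 1 = 8(64j³ + 24j² + 3j) + 1, so s³ ≡ 1 (mod 8).

(←) For the converse, argue contrapositively. If s ≢ 1 (mod 8), then s is congruent to one of 0, 2, 3, 4, 5, 6, 7 modulo 8, and these give s³ ≡ 0, 0, 3, 0, 5, 0, 7 respectively — never 1.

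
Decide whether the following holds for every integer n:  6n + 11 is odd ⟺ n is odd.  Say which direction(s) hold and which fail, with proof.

[⇒] This fails: take n = 4. Then 6n + 11 = 35, which is odd, yet n = 4 is even, not odd.

[⇐] Suppose n is odd. Since 6 is even, 6n is even for every n, so 6n + 11 has the same parity as 11, which is odd. Hence 6n + 11 is odd.

The forward direction fails; the converse holds.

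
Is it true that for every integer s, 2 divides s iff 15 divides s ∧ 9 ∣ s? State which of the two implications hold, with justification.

Both directions fail.

[⇒] This fails: take s = 2. Certainly 2 ∣ 2, but 15 ∤ 2.

[⇐] This fails: take s = 45. Both 15 ∣ 45 and 9 ∣ 45, yet 45 is not a multiple of 2 (since 45 = 22·2 + 1), so 2 ∤ 45.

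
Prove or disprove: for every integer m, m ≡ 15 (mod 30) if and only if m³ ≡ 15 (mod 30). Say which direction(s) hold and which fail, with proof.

The biconditional holds.

[⇒] Suppose m ≡ 15 (mod 30). Write m = 30j + 15. Then (30j + 15)³ = 27000j³ + 40500j² + 20250j + 3375 = 30(900j³ + 1350j² + 675j + 112) + 15, so m³ ≡ 15 (mod 30).

[⇐] Conversely, suppose m³ ≡ 15 (mod 30). The only residue r in {0, …, 29} with r³ ≡ 15 (mod 30) is r = 15, so m ≡ 15 (mod 30).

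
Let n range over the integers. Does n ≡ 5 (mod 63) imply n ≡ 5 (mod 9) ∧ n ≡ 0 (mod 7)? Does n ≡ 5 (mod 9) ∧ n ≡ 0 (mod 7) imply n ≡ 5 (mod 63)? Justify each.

Forward direction. This fails: n = 5 gives 5 ≡ 5 (mod 63) but 5 ≡ 5 (mod 7), so the conjunction on the right does not hold.

Converse. This fails: n = 14 satisfies both congruences on the right (14 ≡ 5 mod 9 and 14 ≡ 0 mod 7) yet 14 ≡ 14 (mod 63), not 5.

Neither implication holds.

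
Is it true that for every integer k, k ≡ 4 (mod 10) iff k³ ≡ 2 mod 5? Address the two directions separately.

Neither direction holds.

[⇒] This fails: take k = 4. Then 4 ≡ 4 (mod 10), but 4³ = 64 ≡ 4 (mod 5), not 2.

[⇐] This fails: take k = 3. Then 3³ = 27 ≡ 2 (mod 5), yet 3 ≡ 3 (mod 10), not 4.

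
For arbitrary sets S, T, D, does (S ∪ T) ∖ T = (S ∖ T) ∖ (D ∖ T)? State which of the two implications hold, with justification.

The sets are not equal: only the reverse inclusion holds.

(⊆) This inclusion fails. Take S = {1}, T = ∅, D = {1}; then 1 ∈ (S ∪ T) ∖ T but 1 ∉ (S ∖ T) ∖ (D ∖ T).

(⊇) Let x ∈ (S ∖ T) ∖ (D ∖ T). Then x ∈ S and x ∉ T, D, from which x ∈ (S ∪ T) ∖ T.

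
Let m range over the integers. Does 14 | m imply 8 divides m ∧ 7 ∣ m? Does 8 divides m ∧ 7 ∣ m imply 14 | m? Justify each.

Only the reverse direction holds.

(→) This fails: take m = 14. Certainly 14 ∣ 14, but 8 ∤ 14.

(←) Suppose 8 ∣ m and 7 ∣ m. Any common multiple of 8 and 7 is a multiple of their lcm; here gcd(8, 7) = 1, so lcm(8, 7) = 8·7 = 56, so 56 ∣ m. Since 14 ∣ 56, it follows that 14 ∣ m.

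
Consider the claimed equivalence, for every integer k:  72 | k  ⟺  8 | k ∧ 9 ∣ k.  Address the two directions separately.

The biconditional holds.

[⇒] If 72 ∣ k, write k = 72q. Since 72 = 9·8, k = 8·(9q), so 8 ∣ k; and since 72 = 8·9, k = 9·(8q), so 9 ∣ k.

[⇐] Suppose 8 ∣ k and 9 ∣ k. Any common multiple of 8 and 9 is a multiple of their lcm; here gcd(8, 9) = 1, so lcm(8, 9) = 8·9 = 72, so 72 ∣ k.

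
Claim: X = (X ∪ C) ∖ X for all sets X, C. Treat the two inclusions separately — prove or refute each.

Neither inclusion holds.

Forward inclusion. This inclusion fails. Take X = {1}, C = ∅; then 1 ∈ X but 1 ∉ (X ∪ C) ∖ X.

Reverse inclusion. This inclusion fails. Take X = ∅, C = {1}; then 1 ∈ (X ∪ C) ∖ X but 1 ∉ X.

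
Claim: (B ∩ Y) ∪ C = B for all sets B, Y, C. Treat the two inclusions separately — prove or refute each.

(⊆) This inclusion fails. Take B = ∅, Y = ∅, C = {1}; then 1 ∈ (B ∩ Y) ∪ C but 1 ∉ B.

(⊇) This inclusion fails. Take B = {1}, Y = ∅, C = ∅; then 1 ∈ B but 1 ∉ (B ∩ Y) ∪ C.

Both inclusions fail.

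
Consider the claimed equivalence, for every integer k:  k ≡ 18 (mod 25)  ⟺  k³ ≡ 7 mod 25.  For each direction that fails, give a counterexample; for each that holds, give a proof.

(⇒) Suppose k ≡ 18 (mod 25). Write k = 25j + 18. Then (25j + 18)³ = 15625j³ + 33750j² + 24300j + 5832 = 25(625j³ + 1350j² + 972j + 233) + 7, so k³ ≡ 7 (mod 25).

(⇐) Conversely, suppose k³ ≡ 7 (mod 25). The only residue r in {0, …, 24} with r³ ≡ 7 (mod 25) is r = 18, so k ≡ 18 (mod 25).

Equivalent; both directions hold.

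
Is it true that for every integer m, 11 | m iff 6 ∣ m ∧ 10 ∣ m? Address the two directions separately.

(→) This fails: take m = 11. Certainly 11 ∣ 11, but 6 ∤ 11.

(←) This fails: take m = 30. Both 6 ∣ 30 and 10 ∣ 30, yet 30 is not a multiple of 11 (since 30 = 2·11 + 8), so 11 ∤ 30.

Both directions fail.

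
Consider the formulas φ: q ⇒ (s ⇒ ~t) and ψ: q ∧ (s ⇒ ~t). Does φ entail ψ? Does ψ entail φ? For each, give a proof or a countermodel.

(⇒) fails; (⇐) holds.

[⇒] This fails. Under q = F, t = F, s = F, the left side is true but the right side is false.

[⇐] Assume the antecedent. If t is true, the antecedent forces (q = T, t = T, s = F), and q ⇒ (s ⇒ ~t) holds there. If t is false, q ⇒ (s ⇒ ~t) reduces to true regardless of the other variables. Either way q ⇒ (s ⇒ ~t) holds.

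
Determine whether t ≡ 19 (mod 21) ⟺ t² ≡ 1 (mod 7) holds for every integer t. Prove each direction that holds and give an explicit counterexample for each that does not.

(⇒) fails and (⇐) fails.

Forward direction. This fails: take t = 19. Then 19 ≡ 19 (mod 21), but 19² = 361 ≡ 4 (mod 7), not 1.

Converse. This fails: take t = 1. Then 1² = 1 ≡ 1 (mod 7), yet 1 ≡ 1 (mod 21), not 19.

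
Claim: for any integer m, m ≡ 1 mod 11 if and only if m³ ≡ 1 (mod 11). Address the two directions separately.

(⟹) Suppose m ≡ 1 mod 11. Write m = 11j + 1. Then (11j + 1)³ = 1331j³ + 363j² + 33j + 1 = 11(121j³ + 33j² + 3j) + 1, so m³ ≡ 1 (mod 11).

(⟸) Conversely, suppose m³ ≡ 1 (mod 11). The only residue r in {0, …, 10} with r³ ≡ 1 (mod 11) is r = 1, so m ≡ 1 (mod 11).

Both directions hold.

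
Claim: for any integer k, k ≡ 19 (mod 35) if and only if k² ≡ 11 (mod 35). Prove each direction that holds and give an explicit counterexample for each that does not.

Only the forward implication holds.

(⇐) This fails: take k = 9. Then 9² = 81 ≡ 11 (mod 35), yet 9 ≡ 9 (mod 35), not 19.

(⇒) Suppose k ≡ 19 (mod 35). Write k = 35j + 19. Then (35j + 19)² = 1225j² + 1330j + 361 = 35(35j² + 38j + 10) + 11, so k² ≡ 11 (mod 35).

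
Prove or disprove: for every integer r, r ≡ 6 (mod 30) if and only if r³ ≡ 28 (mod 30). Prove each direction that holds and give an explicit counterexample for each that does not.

(⇒) fails and (⇐) fails.

Forward direction. This fails: take r = 6. Then 6 ≡ 6 (mod 30), but 6³ = 216 ≡ 6 (mod 30), not 28.

Converse. This fails: take r = 22. Then 22³ = 10648 ≡ 28 (mod 30), yet 22 ≡ 22 (mod 30), not 6.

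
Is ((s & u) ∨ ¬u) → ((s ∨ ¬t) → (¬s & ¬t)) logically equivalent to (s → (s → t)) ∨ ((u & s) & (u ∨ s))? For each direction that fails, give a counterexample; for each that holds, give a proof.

(⟸) This fails. Under t = T, u = F, s = T, the left side is false but the right side is true.

(⟹) Assume the antecedent. If t is true, the consequent reduces to true regardless of the other variables. If t is false, the antecedent forces (t = F, u = F, s = F) or (t = F, u = T, s = F), and the consequent holds there. Either way the consequent holds.

Only the forward implication holds.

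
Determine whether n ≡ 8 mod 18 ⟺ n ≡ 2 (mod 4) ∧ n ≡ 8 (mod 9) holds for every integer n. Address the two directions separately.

[⇒] This fails: n = 8 gives 8 ≡ 8 (mod 18) but 8 ≡ 0 (mod 4), so the conjunction on the right does not hold.

[⇐] Conversely, if n ≡ 2 (mod 4) and n ≡ 8 (mod 9), then by the Chinese remainder theorem n ≡ 26 (mod 36). Since 26 ≡ 8 (mod 18) and 18 ∣ 36, we get n ≡ 8 (mod 18).

Not equivalent: only (⇐) holds.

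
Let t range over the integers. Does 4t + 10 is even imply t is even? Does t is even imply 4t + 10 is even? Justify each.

Forward direction. This fails: take t = 5. Then 4t + 10 = 30, which is even, yet t = 5 is odd, not even.

Converse. Suppose t is even. Since 4 is even, 4t is even for every t, so 4t + 10 has the same parity as 10, which is even. Hence 4t + 10 is even.

Not equivalent: only (⇐) holds.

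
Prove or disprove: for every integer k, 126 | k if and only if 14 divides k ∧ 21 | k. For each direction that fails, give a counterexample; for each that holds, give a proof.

(⇒) If 126 ∣ k, write k = 126q. Since 126 = 9·14, k = 14·(9q), so 14 ∣ k; and since 126 = 6·21, k = 21·(6q), so 21 ∣ k.

(⇐) This fails: take k = 42. Both 14 ∣ 42 and 21 ∣ 42, yet 42 is not a multiple of 126 (since 42 = 0·126 + 42), so 126 ∤ 42.

Only the forward implication holds.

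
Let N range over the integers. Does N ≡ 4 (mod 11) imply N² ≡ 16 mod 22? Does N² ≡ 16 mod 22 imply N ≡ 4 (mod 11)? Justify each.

(→) This fails: take N = 15. Then 15 ≡ 4 (mod 11), but 15² = 225 ≡ 5 (mod 22), not 16.

(←) This fails: take N = 18. Then 18² = 324 ≡ 16 (mod 22), yet 18 ≡ 7 (mod 11), not 4.

Neither implication holds.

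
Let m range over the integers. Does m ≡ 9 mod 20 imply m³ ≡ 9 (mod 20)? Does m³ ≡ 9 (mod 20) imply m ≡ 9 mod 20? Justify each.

Both directions hold; the statement is true.

(⟹) Suppose m ≡ 9 mod 20. Write m = 20j + 9. Then (20j + 9)³ = 8000j³ + 10800j² + 4860j + 729 = 20(400j³ + 540j² + 243j + 36) + 9, so m³ ≡ 9 (mod 20).

(⟸) Conversely, suppose m³ ≡ 9 (mod 20). The only residue r in {0, …, 19} with r³ ≡ 9 (mod 20) is r = 9, so m ≡ 9 (mod 20).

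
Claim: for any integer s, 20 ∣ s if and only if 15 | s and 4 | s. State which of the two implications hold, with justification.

(⇒) This fails: take s = 20. Certainly 20 ∣ 20, but 15 ∤ 20.

(⇐) Suppose 15 ∣ s and 4 ∣ s. Any common multiple of 15 and 4 is a multiple of their lcm; here gcd(15, 4) = 1, so lcm(15, 4) = 15·4 = 60, so 60 ∣ s. Since 20 ∣ 60, it follows that 20 ∣ s.

Not equivalent: only (⇐) holds.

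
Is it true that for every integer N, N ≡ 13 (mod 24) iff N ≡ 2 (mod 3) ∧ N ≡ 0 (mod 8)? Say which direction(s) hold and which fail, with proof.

(→) This fails: N = 13 gives 13 ≡ 13 (mod 24) but 13 ≡ 1 (mod 3), so the conjunction on the right does not hold.

(←) This fails: N = 8 satisfies both congruences on the right (8 ≡ 2 mod 3 and 8 ≡ 0 mod 8) yet 8 ≡ 8 (mod 24), not 13.

Neither direction holds.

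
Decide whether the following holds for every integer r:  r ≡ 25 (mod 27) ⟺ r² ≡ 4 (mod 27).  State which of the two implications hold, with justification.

Only the forward implication holds.

(⟹) Suppose r ≡ 25 (mod 27). Write r = 27j + 25. Then (27j + 25)² = 729j² + 1350j + 625 = 27(27j² + 50j + 23) + 4, so r² ≡ 4 (mod 27).

(⟸) This fails: take r = 2. Then 2² = 4 ≡ 4 (mod 27), yet 2 ≡ 2 (mod 27), not 25.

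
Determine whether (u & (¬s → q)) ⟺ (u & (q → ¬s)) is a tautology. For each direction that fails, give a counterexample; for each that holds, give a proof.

Neither direction holds.

(→) This fails. Under q = T, u = T, s = T, the left side is true but the right side is false.

(←) This fails. Under q = F, u = T, s = F, the left side is false but the right side is true.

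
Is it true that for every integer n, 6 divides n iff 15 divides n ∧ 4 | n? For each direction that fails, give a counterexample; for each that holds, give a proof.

Only the converse holds.

(⟹) This fails: take n = 6. Certainly 6 ∣ 6, but 15 ∤ 6.

(⟸) Suppose 15 ∣ n and 4 ∣ n. Any common multiple of 15 and 4 is a multiple of their lcm; here gcd(15, 4) = 1, so lcm(15, 4) = 15·4 = 60, so 60 ∣ n. Since 6 ∣ 60, it follows that 6 ∣ n.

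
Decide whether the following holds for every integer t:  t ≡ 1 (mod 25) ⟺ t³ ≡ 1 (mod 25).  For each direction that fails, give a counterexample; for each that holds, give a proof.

Converse. Suppose t³ ≡ 1 (mod 25). The only residue r in {0, …, 24} with r³ ≡ 1 (mod 25) is r = 1, so t ≡ 1 (mod 25).

Forward direction. Suppose t ≡ 1 (mod 25). Write t = 25j + 1. Then (25j + 1)³ = 15625j³ + 1875j² + 75j + 1 = 25(625j³ + 75j² + 3j) + 1, so t³ ≡ 1 (mod 25).

Equivalent; both directions hold.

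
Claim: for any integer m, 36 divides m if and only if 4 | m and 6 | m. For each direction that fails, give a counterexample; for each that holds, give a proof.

Forward direction. If 36 ∣ m, write m = 36q. Since 36 = 9·4, m = 4·(9q), so 4 ∣ m; and since 36 = 6·6, m = 6·(6q), so 6 ∣ m.

Converse. This fails: take m = 12. Both 4 ∣ 12 and 6 ∣ 12, yet 12 is not a multiple of 36 (since 12 = 0·36 + 12), so 36 ∤ 12.

Only the forward direction holds.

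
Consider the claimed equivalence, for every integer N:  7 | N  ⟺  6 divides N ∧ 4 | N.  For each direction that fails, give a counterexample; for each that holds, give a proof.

(→) This fails: take N = 7. Certainly 7 ∣ 7, but 6 ∤ 7.

(←) This fails: take N = 12. Both 6 ∣ 12 and 4 ∣ 12, yet 12 is not a multiple of 7 (since 12 = 1·7 + 5), so 7 ∤ 12.

Both directions fail.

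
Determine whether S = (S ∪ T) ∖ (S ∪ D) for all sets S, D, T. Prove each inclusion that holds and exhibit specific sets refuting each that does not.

Forward inclusion. This inclusion fails. Take S = {1}, D = ∅, T = ∅; then 1 ∈ S but 1 ∉ (S ∪ T) ∖ (S ∪ D).

Reverse inclusion. This inclusion fails. Take S = ∅, D = ∅, T = {1}; then 1 ∈ (S ∪ T) ∖ (S ∪ D) but 1 ∉ S.

(⊆) fails and (⊇) fails.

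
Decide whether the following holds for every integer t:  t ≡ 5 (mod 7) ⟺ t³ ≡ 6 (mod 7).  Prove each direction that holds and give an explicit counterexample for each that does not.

(⇒) holds; (⇐) fails.

Forward direction. Suppose t ≡ 5 (mod 7). Write t = 7j + 5. Then (7j + 5)³ = 343j³ + 735j² + 525j + 125 = 7(49j³ + 105j² + 75j + 17) + 6, so t³ ≡ 6 (mod 7).

Converse. This fails: take t = 3. Then 3³ = 27 ≡ 6 (mod 7), yet 3 ≡ 3 (mod 7), not 5.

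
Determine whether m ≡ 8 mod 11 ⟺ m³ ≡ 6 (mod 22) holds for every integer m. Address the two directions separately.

(→) This fails: take m = 19. Then 19 ≡ 8 (mod 11), but 19³ = 6859 ≡ 17 (mod 22), not 6.

(←) Conversely, the residues r modulo 22 with r³ ≡ 6 (mod 22) are exactly {8}, and each is ≡ 8 (mod 11).

Only the reverse direction holds.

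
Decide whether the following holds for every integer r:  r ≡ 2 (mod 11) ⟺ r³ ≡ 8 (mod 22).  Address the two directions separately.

(⇒) fails; (⇐) holds.

(←) The residues r modulo 22 with r³ ≡ 8 (mod 22) are exactly {2}, and each is ≡ 2 (mod 11).

(→) This fails: take r = 13. Then 13 ≡ 2 (mod 11), but 13³ = 2197 ≡ 19 (mod 22), not 8.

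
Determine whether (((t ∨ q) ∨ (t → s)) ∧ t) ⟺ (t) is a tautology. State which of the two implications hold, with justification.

Equivalent; both directions hold.

Converse. Assume the antecedent. If t is true, ((t ∨ q) ∨ (t → s)) ∧ t reduces to true regardless of the other variables. If t is false, the antecedent cannot hold. Either way ((t ∨ q) ∨ (t → s)) ∧ t holds.

Forward direction. Assume the antecedent. If t is true, t reduces to true regardless of the other variables. If t is false, the antecedent cannot hold. Either way t holds.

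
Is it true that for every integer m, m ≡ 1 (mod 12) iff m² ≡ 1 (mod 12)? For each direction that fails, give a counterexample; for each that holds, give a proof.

Forward direction. Suppose m ≡ 1 (mod 12). Write m = 12j + 1. Then (12j + 1)² = 144j² + 24j + 1 = 12(12j² + 2j) + 1, so m² ≡ 1 (mod 12).

Converse. This fails: take m = 5. Then 5² = 25 ≡ 1 (mod 12), yet 5 ≡ 5 (mod 12), not 1.

Only the forward implication holds.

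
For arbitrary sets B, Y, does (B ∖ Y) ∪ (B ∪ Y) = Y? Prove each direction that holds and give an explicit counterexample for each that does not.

(⟸) Let x ∈ Y. Then either x ∈ Y and x ∉ B; or x ∈ B ∩ Y. In each case x ∈ (B ∖ Y) ∪ (B ∪ Y), so Y ⊆ (B ∖ Y) ∪ (B ∪ Y).

(⟹) This inclusion fails. Take B = {1}, Y = ∅; then 1 ∈ (B ∖ Y) ∪ (B ∪ Y) but 1 ∉ Y.

(⊆) fails; (⊇) holds.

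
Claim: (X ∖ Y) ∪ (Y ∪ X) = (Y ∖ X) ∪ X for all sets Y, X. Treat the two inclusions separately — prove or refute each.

Both inclusions hold.

Reverse inclusion. Let x ∈ (Y ∖ X) ∪ X. Then either x ∈ Y and x ∉ X; or x ∈ X and x ∉ Y; or x ∈ Y ∩ X. In each case x ∈ (X ∖ Y) ∪ (Y ∪ X), so (Y ∖ X) ∪ X ⊆ (X ∖ Y) ∪ (Y ∪ X).

Forward inclusion. Let x ∈ (X ∖ Y) ∪ (Y ∪ X). Then either x ∈ Y and x ∉ X; or x ∈ X and x ∉ Y; or x ∈ Y ∩ X. In each case x ∈ (Y ∖ X) ∪ X, so (X ∖ Y) ∪ (Y ∪ X) ⊆ (Y ∖ X) ∪ X.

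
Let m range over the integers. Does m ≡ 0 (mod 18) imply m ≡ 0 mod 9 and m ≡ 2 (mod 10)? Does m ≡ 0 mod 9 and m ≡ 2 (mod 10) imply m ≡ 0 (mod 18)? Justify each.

The forward direction fails; the converse holds.

(→) This fails: m = 0 gives 0 ≡ 0 (mod 18) but 0 ≡ 0 (mod 10), so the conjunction on the right does not hold.

(←) Conversely, if m ≡ 0 (mod 9) and m ≡ 2 (mod 10), then by the Chinese remainder theorem m ≡ 72 (mod 90). Since 72 ≡ 0 (mod 18) and 18 ∣ 90, we get m ≡ 0 (mod 18).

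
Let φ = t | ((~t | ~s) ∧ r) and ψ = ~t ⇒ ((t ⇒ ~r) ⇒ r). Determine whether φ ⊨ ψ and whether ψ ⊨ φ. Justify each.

Both directions hold; the statement is true.

(→) Assume the antecedent. If t is true, ~t ⇒ ((t ⇒ ~r) ⇒ r) reduces to true regardless of the other variables. If t is false, the antecedent forces (s = F, t = F, r = T) or (s = T, t = F, r = T), and ~t ⇒ ((t ⇒ ~r) ⇒ r) holds there. Either way ~t ⇒ ((t ⇒ ~r) ⇒ r) holds.

(←) Assume the antecedent. If t is true, t | ((~t | ~s) ∧ r) reduces to true regardless of the other variables. If t is false, the antecedent forces (s = F, t = F, r = T) or (s = T, t = F, r = T), and t | ((~t | ~s) ∧ r) holds there. Either way t | ((~t | ~s) ∧ r) holds.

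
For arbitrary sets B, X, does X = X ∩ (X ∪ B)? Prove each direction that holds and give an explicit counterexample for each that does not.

(⊆) Let x ∈ X. Then either x ∈ X and x ∉ B; or x ∈ B ∩ X. In each case x ∈ X ∩ (X ∪ B), so X ⊆ X ∩ (X ∪ B).

(⊇) Let x ∈ X ∩ (X ∪ B). Then either x ∈ X and x ∉ B; or x ∈ B ∩ X. In each case x ∈ X, so X ∩ (X ∪ B) ⊆ X.

Both inclusions hold.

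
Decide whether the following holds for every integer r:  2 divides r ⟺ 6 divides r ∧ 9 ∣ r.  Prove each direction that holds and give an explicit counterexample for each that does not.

Not equivalent: only (⇐) holds.

[⇒] This fails: take r = 2. Certainly 2 ∣ 2, but 6 ∤ 2.

[⇐] Suppose 6 ∣ r and 9 ∣ r. Any common multiple of 6 and 9 is a multiple of their lcm; here lcm(6, 9) = 6·9/gcd(6, 9) = 54/3 = 18, so 18 ∣ r. Since 2 ∣ 18, it follows that 2 ∣ r.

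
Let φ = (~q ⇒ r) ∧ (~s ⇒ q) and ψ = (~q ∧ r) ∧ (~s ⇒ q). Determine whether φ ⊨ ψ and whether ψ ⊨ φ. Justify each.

(⇐) Assume the antecedent. If r is true, the antecedent forces (r = T, s = T, q = F), and (~q ⇒ r) ∧ (~s ⇒ q) holds there. If r is false, the antecedent cannot hold. Either way (~q ⇒ r) ∧ (~s ⇒ q) holds.

(⇒) This fails. Under r = F, s = F, q = T, the left side is true but the right side is false.

Only the converse holds.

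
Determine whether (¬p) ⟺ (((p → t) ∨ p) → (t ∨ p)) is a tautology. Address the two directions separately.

(→) This fails. Under t = F, p = F, the left side is true but the right side is false.

(←) This fails. Under t = F, p = T, the left side is false but the right side is true.

Neither implication holds.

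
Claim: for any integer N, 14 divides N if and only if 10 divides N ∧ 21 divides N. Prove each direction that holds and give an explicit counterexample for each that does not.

[⇐] Suppose 10 ∣ N and 21 ∣ N. Any common multiple of 10 and 21 is a multiple of their lcm; here gcd(10, 21) = 1, so lcm(10, 21) = 10·21 = 210, so 210 ∣ N. Since 14 ∣ 210, it follows that 14 ∣ N.

[⇒] This fails: take N = 14. Certainly 14 ∣ 14, but 10 ∤ 14.

Not equivalent: only (⇐) holds.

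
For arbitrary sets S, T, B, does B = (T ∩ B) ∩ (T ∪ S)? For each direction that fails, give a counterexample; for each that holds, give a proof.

Reverse inclusion. Let x ∈ (T ∩ B) ∩ (T ∪ S). Then either x ∈ T ∩ B and x ∉ S; or x ∈ S ∩ T ∩ B. In each case x ∈ B, so (T ∩ B) ∩ (T ∪ S) ⊆ B.

Forward inclusion. This inclusion fails. Take S = ∅, T = ∅, B = {1}; then 1 ∈ B but 1 ∉ (T ∩ B) ∩ (T ∪ S).

Only the reverse inclusion holds.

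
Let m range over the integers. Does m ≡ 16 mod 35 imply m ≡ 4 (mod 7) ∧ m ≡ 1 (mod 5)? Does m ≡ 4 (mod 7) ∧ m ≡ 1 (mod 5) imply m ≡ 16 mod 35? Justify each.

Forward direction. This fails: m = 16 gives 16 ≡ 16 (mod 35) but 16 ≡ 2 (mod 7), so the conjunction on the right does not hold.

Converse. This fails: m = 11 satisfies both congruences on the right (11 ≡ 4 mod 7 and 11 ≡ 1 mod 5) yet 11 ≡ 11 (mod 35), not 16.

(⇒) fails and (⇐) fails.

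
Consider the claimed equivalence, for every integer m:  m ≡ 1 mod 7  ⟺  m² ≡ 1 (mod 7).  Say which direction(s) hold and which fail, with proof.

Forward direction. Suppose m ≡ 1 mod 7. Write m = 7j + 1. Then (7j + 1)² = 49j² + 14j + 1 = 7(7j² + 2j) + 1, so m² ≡ 1 (mod 7).

Converse. This fails: take m = 6. Then 6² = 36 ≡ 1 (mod 7), yet 6 ≡ 6 (mod 7), not 1.

(⇒) holds; (⇐) fails.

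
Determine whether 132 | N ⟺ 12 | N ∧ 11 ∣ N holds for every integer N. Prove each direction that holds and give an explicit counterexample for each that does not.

Both directions hold; the statement is true.

[⇒] If 132 ∣ N, write N = 132q. Since 132 = 11·12, N = 12·(11q), so 12 ∣ N; and since 132 = 12·11, N = 11·(12q), so 11 ∣ N.

[⇐] Suppose 12 ∣ N and 11 ∣ N. Any common multiple of 12 and 11 is a multiple of their lcm; here gcd(12, 11) = 1, so lcm(12, 11) = 12·11 = 132, so 132 ∣ N.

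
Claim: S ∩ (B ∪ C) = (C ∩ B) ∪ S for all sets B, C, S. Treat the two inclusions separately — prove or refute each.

Only the forward inclusion holds.

Forward inclusion. Let x ∈ S ∩ (B ∪ C). Then either x ∈ B ∩ S and x ∉ C; or x ∈ C ∩ S and x ∉ B; or x ∈ B ∩ C ∩ S. In each case x ∈ (C ∩ B) ∪ S, so S ∩ (B ∪ C) ⊆ (C ∩ B) ∪ S.

Reverse inclusion. This inclusion fails. Take B = {1}, C = {1}, S = ∅; then 1 ∈ (C ∩ B) ∪ S but 1 ∉ S ∩ (B ∪ C).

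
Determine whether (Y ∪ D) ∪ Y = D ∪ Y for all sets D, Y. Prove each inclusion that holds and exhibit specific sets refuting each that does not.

Both inclusions hold.

(⟹) Let x ∈ (Y ∪ D) ∪ Y. Then either x ∈ D and x ∉ Y; or x ∈ Y and x ∉ D; or x ∈ D ∩ Y. In each case x ∈ D ∪ Y, so (Y ∪ D) ∪ Y ⊆ D ∪ Y.

(⟸) Let x ∈ D ∪ Y. Then either x ∈ D and x ∉ Y; or x ∈ Y and x ∉ D; or x ∈ D ∩ Y. In each case x ∈ (Y ∪ D) ∪ Y, so D ∪ Y ⊆ (Y ∪ D) ∪ Y.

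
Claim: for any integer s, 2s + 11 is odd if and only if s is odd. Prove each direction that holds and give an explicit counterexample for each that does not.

(⇒) fails; (⇐) holds.

(←) Suppose s is odd. Since 2 is even, 2s is even for every s, so 2s + 11 has the same parity as 11, which is odd. Hence 2s + 11 is odd.

(→) This fails: take s = 2. Then 2s + 11 = 15, which is odd, yet s = 2 is even, not odd.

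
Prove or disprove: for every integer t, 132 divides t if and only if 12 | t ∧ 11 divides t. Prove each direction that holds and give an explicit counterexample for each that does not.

Both implications hold.

[⇒] If 132 ∣ t, write t = 132q. Since 132 = 11·12, t = 12·(11q), so 12 ∣ t; and since 132 = 12·11, t = 11·(12q), so 11 ∣ t.

[⇐] Suppose 12 ∣ t and 11 ∣ t. Any common multiple of 12 and 11 is a multiple of their lcm; here gcd(12, 11) = 1, so lcm(12, 11) = 12·11 = 132, so 132 ∣ t.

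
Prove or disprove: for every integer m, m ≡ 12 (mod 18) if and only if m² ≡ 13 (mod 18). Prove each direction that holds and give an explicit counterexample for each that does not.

Both directions fail.

(⇒) This fails: take m = 12. Then 12 ≡ 12 (mod 18), but 12² = 144 ≡ 0 (mod 18), not 13.

(⇐) This fails: take m = 7. Then 7² = 49 ≡ 13 (mod 18), yet 7 ≡ 7 (mod 18), not 12.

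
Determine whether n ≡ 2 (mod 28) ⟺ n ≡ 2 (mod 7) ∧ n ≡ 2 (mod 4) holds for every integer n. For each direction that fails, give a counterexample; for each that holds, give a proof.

Forward direction. Suppose n ≡ 2 (mod 28); write n = 28j + 2. Since 7 ∣ 28, reducing mod 7 gives n ≡ 2 (mod 7); since 4 ∣ 28, reducing mod 4 gives n ≡ 2 (mod 4).

Converse. If n ≡ 2 (mod 7) and n ≡ 2 (mod 4), then by the Chinese remainder theorem n ≡ 2 (mod 28). This is exactly n ≡ 2 (mod 28).

Both directions hold.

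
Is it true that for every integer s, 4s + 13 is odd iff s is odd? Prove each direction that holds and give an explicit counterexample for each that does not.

Not equivalent: only (⇐) holds.

(⟹) This fails: take s = 6. Then 4s + 13 = 37, which is odd, yet s = 6 is even, not odd.

(⟸) Suppose s is odd. Since 4 is even, 4s is even for every s, so 4s + 13 has the same parity as 13, which is odd. Hence 4s + 13 is odd.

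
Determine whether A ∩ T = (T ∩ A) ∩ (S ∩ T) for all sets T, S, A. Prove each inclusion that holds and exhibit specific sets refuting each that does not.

(⊆) fails; (⊇) holds.

Forward inclusion. This inclusion fails. Take T = {1}, S = ∅, A = {1}; then 1 ∈ A ∩ T but 1 ∉ (T ∩ A) ∩ (S ∩ T).

Reverse inclusion. Let x ∈ (T ∩ A) ∩ (S ∩ T). Then x ∈ T ∩ S ∩ A, from which x ∈ A ∩ T.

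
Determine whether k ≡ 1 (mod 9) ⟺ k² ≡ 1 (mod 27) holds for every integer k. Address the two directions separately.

Neither implication holds.

Forward direction. This fails: take k = 10. Then 10 ≡ 1 (mod 9), but 10² = 100 ≡ 19 (mod 27), not 1.

Converse. This fails: take k = 26. Then 26² = 676 ≡ 1 (mod 27), yet 26 ≡ 8 (mod 9), not 1.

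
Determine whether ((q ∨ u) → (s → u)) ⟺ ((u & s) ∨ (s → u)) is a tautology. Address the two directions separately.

(⇒) This fails. Under u = F, q = F, s = T, the left side is true but the right side is false.

(⇐) Assume the antecedent. If u is true, (q ∨ u) → (s → u) reduces to true regardless of the other variables. If u is false, the antecedent forces (u = F, q = F, s = F) or (u = F, q = T, s = F), and (q ∨ u) → (s → u) holds there. Either way (q ∨ u) → (s → u) holds.

Only the converse holds.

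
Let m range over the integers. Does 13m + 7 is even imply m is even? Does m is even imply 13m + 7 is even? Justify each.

Forward direction. This fails: m = 1 gives 13m + 7 = 20, which is even, but 1 is odd, not even.

Converse. This also fails: m = 2 is even, but 13m + 7 = 33 is odd, not even.

Neither implication holds.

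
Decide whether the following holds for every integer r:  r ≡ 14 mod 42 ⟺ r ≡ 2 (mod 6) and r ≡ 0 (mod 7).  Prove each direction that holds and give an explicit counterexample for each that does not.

(⟸) If r ≡ 2 (mod 6) and r ≡ 0 (mod 7), then by the Chinese remainder theorem r ≡ 14 (mod 42). This is exactly r ≡ 14 (mod 42).

(⟹) Suppose r ≡ 14 (mod 42); write r = 42j + 14. Since 6 ∣ 42, reducing mod 6 gives r ≡ 14 ≡ 2 (mod 6); since 7 ∣ 42, reducing mod 7 gives r ≡ 14 ≡ 0 (mod 7).

Both implications hold.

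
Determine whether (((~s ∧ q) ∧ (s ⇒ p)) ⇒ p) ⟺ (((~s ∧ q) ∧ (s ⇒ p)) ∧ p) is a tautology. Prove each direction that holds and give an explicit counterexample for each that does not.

Only the converse holds.

(⇒) This fails. Under s = F, q = F, p = F, the left side is true but the right side is false.

(⇐) Assume the antecedent. If s is true, the antecedent cannot hold. If s is false, the antecedent forces (s = F, q = T, p = T), and ((~s ∧ q) ∧ (s ⇒ p)) ⇒ p holds there. Either way ((~s ∧ q) ∧ (s ⇒ p)) ⇒ p holds.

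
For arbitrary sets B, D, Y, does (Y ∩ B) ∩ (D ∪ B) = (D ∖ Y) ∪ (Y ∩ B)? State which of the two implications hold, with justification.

(⊆) holds; (⊇) fails.

(⊇) This inclusion fails. Take B = ∅, D = {1}, Y = ∅; then 1 ∈ (D ∖ Y) ∪ (Y ∩ B) but 1 ∉ (Y ∩ B) ∩ (D ∪ B).

(⊆) Let x ∈ (Y ∩ B) ∩ (D ∪ B). Then either x ∈ B ∩ Y and x ∉ D; or x ∈ B ∩ D ∩ Y. In each case x ∈ (D ∖ Y) ∪ (Y ∩ B), so (Y ∩ B) ∩ (D ∪ B) ⊆ (D ∖ Y) ∪ (Y ∩ B).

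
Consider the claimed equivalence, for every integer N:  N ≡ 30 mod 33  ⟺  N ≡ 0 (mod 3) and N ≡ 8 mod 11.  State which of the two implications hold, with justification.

(⇒) Suppose N ≡ 30 (mod 33); write N = 33j + 30. Since 3 ∣ 33, reducing mod 3 gives N ≡ 30 ≡ 0 (mod 3); since 11 ∣ 33, reducing mod 11 gives N ≡ 30 ≡ 8 (mod 11).

(⇐) Conversely, if N ≡ 0 (mod 3) and N ≡ 8 (mod 11), then by the Chinese remainder theorem N ≡ 30 (mod 33). This is exactly N ≡ 30 (mod 33).

Both implications hold.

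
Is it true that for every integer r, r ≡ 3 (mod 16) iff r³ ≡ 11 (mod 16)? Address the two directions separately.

Both directions hold; the statement is true.

[⇒] Suppose r ≡ 3 (mod 16). Write r = 16j + 3. Then (16j + 3)³ = 4096j³ + 2304j² + 432j + 27 = 16(256j³ + 144j² + 27j + 1) + 11, so r³ ≡ 11 (mod 16).

[⇐] Conversely, suppose r³ ≡ 11 (mod 16). The only residue r in {0, …, 15} with r³ ≡ 11 (mod 16) is r = 3, so r ≡ 3 (mod 16).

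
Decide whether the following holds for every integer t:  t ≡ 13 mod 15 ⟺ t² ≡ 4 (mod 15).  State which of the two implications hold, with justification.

Only the forward implication holds.

(⇒) Suppose t ≡ 13 mod 15. Write t = 15j + 13. Then (15j + 13)² = 225j² + 390j + 169 = 15(15j² + 26j + 11) + 4, so t² ≡ 4 (mod 15).

(⇐) This fails: take t = 2. Then 2² = 4 ≡ 4 (mod 15), yet 2 ≡ 2 (mod 15), not 13.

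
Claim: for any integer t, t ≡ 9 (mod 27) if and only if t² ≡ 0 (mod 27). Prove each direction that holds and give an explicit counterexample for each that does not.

The forward direction holds; the converse fails.

[⇒] Suppose t ≡ 9 (mod 27). Write t = 27j + 9. Then (27j + 9)² = 729j² + 486j + 81 = 27(27j² + 18j + 3) + 0, so t² ≡ 0 (mod 27).

[⇐] This fails: take t = 0. Then 0² = 0 ≡ 0 (mod 27), yet 0 ≡ 0 (mod 27), not 9.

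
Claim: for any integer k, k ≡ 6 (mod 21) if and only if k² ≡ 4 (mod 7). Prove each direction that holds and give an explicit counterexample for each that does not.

(→) This fails: take k = 6. Then 6 ≡ 6 (mod 21), but 6² = 36 ≡ 1 (mod 7), not 4.

(←) This fails: take k = 2. Then 2² = 4 ≡ 4 (mod 7), yet 2 ≡ 2 (mod 21), not 6.

Both directions fail.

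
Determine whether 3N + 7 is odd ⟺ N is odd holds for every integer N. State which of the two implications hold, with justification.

Neither implication holds.

(⇒) This fails: N = 2 gives 3N + 7 = 13, which is odd, but 2 is even, not odd.

(⇐) This also fails: N = 5 is odd, but 3N + 7 = 22 is even, not odd.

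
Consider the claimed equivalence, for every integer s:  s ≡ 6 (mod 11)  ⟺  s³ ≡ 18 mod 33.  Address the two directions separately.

(→) This fails: take s = 17. Then 17 ≡ 6 (mod 11), but 17³ = 4913 ≡ 29 (mod 33), not 18.

(←) Conversely, the residues r modulo 33 with r³ ≡ 18 (mod 33) are exactly {6}, and each is ≡ 6 (mod 11).

Only the converse holds.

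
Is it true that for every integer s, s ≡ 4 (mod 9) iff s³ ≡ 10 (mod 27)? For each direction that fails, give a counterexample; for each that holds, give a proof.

The biconditional holds.

[⇒] Suppose s ≡ 4 (mod 9). Working modulo 27, s ∈ {4, 13, 22}; for each such r, r³ ≡ 10 (mod 27).

[⇐] Conversely, the residues r modulo 27 with r³ ≡ 10 (mod 27) are exactly {4, 13, 22}, and each is ≡ 4 (mod 9).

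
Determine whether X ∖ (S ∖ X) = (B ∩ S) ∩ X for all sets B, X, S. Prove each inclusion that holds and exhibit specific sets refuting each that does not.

Only the reverse inclusion holds.

(⊇) Let x ∈ (B ∩ S) ∩ X. Then x ∈ B ∩ X ∩ S, from which x ∈ X ∖ (S ∖ X).

(⊆) This inclusion fails. Take B = ∅, X = {1}, S = ∅; then 1 ∈ X ∖ (S ∖ X) but 1 ∉ (B ∩ S) ∩ X.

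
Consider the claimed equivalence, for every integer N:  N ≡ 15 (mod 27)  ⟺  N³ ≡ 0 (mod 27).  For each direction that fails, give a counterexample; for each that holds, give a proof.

(⟹) Suppose N ≡ 15 (mod 27). Write N = 27j + 15. Then (27j + 15)³ = 19683j³ + 32805j² + 18225j + 3375 = 27(729j³ + 1215j² + 675j + 125) + 0, so N³ ≡ 0 (mod 27).

(⟸) This fails: take N = 0. Then 0³ = 0 ≡ 0 (mod 27), yet 0 ≡ 0 (mod 27), not 15.

Not equivalent: only (⇒) holds.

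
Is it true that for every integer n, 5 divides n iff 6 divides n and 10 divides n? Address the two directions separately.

Only the reverse direction holds.

(⟹) This fails: take n = 5. Certainly 5 ∣ 5, but 6 ∤ 5.

(⟸) Suppose 6 ∣ n and 10 ∣ n. Any common multiple of 6 and 10 is a multiple of their lcm; here lcm(6, 10) = 6·10/gcd(6, 10) = 60/2 = 30, so 30 ∣ n. Since 5 ∣ 30, it follows that 5 ∣ n.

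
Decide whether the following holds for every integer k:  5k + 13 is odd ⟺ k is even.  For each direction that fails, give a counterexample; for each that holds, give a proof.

(⇐) Suppose k is even; write k = 2j. Then 5k + 13 = 5·(2j) + 13 = 2·5j + 13, which is odd.

(⇒) Suppose 5k + 13 is odd. Since 5 is odd, 5k and k have the same parity, so 5k + 13 ≡ k + 13 (mod 2). As 13 is odd, 5k + 13 is odd exactly when k is even. Thus k is even.

Both directions hold; the statement is true.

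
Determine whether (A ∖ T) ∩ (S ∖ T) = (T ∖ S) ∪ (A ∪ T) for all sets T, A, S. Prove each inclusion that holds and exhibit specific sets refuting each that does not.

(⊆) Let x ∈ (A ∖ T) ∩ (S ∖ T). Then x ∈ A ∩ S and x ∉ T, from which x ∈ (T ∖ S) ∪ (A ∪ T).

(⊇) This inclusion fails. Take T = {1}, A = ∅, S = ∅; then 1 ∈ (T ∖ S) ∪ (A ∪ T) but 1 ∉ (A ∖ T) ∩ (S ∖ T).

Only the forward inclusion holds.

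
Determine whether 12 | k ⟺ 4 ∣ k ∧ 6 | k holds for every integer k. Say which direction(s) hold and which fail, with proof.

(→) If 12 ∣ k, write k = 12q. Since 12 = 3·4, k = 4·(3q), so 4 ∣ k; and since 12 = 2·6, k = 6·(2q), so 6 ∣ k.

(←) Suppose 4 ∣ k and 6 ∣ k. Any common multiple of 4 and 6 is a multiple of their lcm; here lcm(4, 6) = 4·6/gcd(4, 6) = 24/2 = 12, so 12 ∣ k.

Both directions hold; the statement is true.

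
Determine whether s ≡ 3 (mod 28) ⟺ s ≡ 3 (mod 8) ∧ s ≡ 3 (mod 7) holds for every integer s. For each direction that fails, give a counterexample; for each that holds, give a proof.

(⇐) If s ≡ 3 (mod 8) and s ≡ 3 (mod 7), then by the Chinese remainder theorem s ≡ 3 (mod 56). Since 3 ≡ 3 (mod 28) and 28 ∣ 56, we get s ≡ 3 (mod 28).

(⇒) This fails: s = 31 gives 31 ≡ 3 (mod 28) but 31 ≡ 7 (mod 8), so the conjunction on the right does not hold.

The forward direction fails; the converse holds.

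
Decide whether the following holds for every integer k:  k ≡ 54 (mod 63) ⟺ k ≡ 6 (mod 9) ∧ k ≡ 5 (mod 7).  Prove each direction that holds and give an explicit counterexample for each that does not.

(⟹) This fails: k = 54 gives 54 ≡ 54 (mod 63) but 54 ≡ 0 (mod 9), so the conjunction on the right does not hold.

(⟸) This fails: k = 33 satisfies both congruences on the right (33 ≡ 6 mod 9 and 33 ≡ 5 mod 7) yet 33 ≡ 33 (mod 63), not 54.

Neither direction holds.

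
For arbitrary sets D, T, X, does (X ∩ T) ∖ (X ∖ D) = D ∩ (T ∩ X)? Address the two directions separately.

(⊆) Let x ∈ (X ∩ T) ∖ (X ∖ D). Then x ∈ D ∩ T ∩ X, from which x ∈ D ∩ (T ∩ X).

(⊇) Let x ∈ D ∩ (T ∩ X). Then x ∈ D ∩ T ∩ X, from which x ∈ (X ∩ T) ∖ (X ∖ D).

Both inclusions hold.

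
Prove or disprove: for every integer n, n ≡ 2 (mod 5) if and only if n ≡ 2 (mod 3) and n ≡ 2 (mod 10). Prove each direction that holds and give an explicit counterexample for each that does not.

Forward direction. This fails: n = 7 gives 7 ≡ 2 (mod 5) but 7 ≡ 1 (mod 3), so the conjunction on the right does not hold.

Converse. If n ≡ 2 (mod 3) and n ≡ 2 (mod 10), then by the Chinese remainder theorem n ≡ 2 (mod 30). Since 2 ≡ 2 (mod 5) and 5 ∣ 30, we get n ≡ 2 (mod 5).

Only the converse holds.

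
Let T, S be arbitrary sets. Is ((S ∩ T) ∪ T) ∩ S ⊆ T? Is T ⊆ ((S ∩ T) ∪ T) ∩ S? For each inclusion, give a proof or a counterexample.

(⊆) holds; (⊇) fails.

Forward inclusion. Let x ∈ ((S ∩ T) ∪ T) ∩ S. Then x ∈ T ∩ S, from which x ∈ T.

Reverse inclusion. This inclusion fails. Take T = {1}, S = ∅; then 1 ∈ T but 1 ∉ ((S ∩ T) ∪ T) ∩ S.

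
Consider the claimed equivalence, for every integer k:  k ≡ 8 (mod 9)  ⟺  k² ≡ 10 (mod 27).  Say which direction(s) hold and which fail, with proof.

Neither implication holds.

(⇒) This fails: take k = 17. Then 17 ≡ 8 (mod 9), but 17² = 289 ≡ 19 (mod 27), not 10.

(⇐) This fails: take k = 19. Then 19² = 361 ≡ 10 (mod 27), yet 19 ≡ 1 (mod 9), not 8.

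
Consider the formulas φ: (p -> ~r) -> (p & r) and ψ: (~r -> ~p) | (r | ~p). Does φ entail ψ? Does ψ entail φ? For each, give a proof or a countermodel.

Not equivalent: only (⇒) holds.

(⟸) This fails. Under r = F, p = F, the left side is false but the right side is true.

(⟹) Assume the antecedent. If r is true, (~r -> ~p) | (r | ~p) reduces to true regardless of the other variables. If r is false, the antecedent cannot hold. Either way (~r -> ~p) | (r | ~p) holds.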